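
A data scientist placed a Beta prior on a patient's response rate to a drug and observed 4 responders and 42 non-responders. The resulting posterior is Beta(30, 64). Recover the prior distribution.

A Beta(a, b) prior with s successes and f failures in binomial data gives a Beta(a+s, b+f) posterior.
Subtract the data counts: 30−4=26, 64−42=22.

Beta(26, 22)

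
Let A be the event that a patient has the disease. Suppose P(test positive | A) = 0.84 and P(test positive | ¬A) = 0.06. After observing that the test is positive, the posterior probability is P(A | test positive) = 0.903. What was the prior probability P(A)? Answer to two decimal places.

P(A) = 0.40

In odds form, posterior odds = prior odds × likelihood ratio, so prior odds = posterior odds ÷ LR.
Posterior odds = 0.903/(1−0.903) = 9.3093. LR = 0.84/0.06 = 14.0000.
Prior odds = 9.3093/14.0000 = 0.6650, so P(A) = 0.6650/(1+0.6650) ≈ 0.40.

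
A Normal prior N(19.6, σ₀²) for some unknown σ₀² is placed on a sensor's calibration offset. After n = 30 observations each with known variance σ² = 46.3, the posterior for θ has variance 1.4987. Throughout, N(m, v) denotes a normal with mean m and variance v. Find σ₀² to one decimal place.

σ₀² = 51.8

For the Normal–Normal model with known σ², precisions add: τ_n = τ₀ + n/σ².
So 1/σ₀² = 1/1.4987 − 30/46.3 = 0.667245 − 0.647948 = 0.019297.
Hence σ₀² = 1/0.019297 ≈ 51.8.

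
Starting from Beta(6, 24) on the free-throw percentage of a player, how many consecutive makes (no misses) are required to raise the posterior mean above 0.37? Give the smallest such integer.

After k makes and 0 misses the posterior is Beta(6+k, 24), with mean (6+k)/(6+24+k).
Set (6+k)/(30+k) > 0.37 and solve: k > (0.37·30 − 6)/(1 − 0.37) = 8.095.
The smallest integer exceeding 8.095 is 9, and checking k=9: (15)/(39) = 0.3846 > 0.37.

k = 9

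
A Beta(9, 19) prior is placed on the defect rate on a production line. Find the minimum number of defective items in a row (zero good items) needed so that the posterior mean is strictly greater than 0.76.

After k defective items and 0 good items the posterior is Beta(9+k, 19), with mean (9+k)/(9+19+k).
Set (9+k)/(28+k) > 0.76 and solve: k > (0.76·28 − 9)/(1 − 0.76) = 51.167.
The smallest integer exceeding 51.167 is 52, and checking k=52: (61)/(80) = 0.7625 > 0.76.

k = 52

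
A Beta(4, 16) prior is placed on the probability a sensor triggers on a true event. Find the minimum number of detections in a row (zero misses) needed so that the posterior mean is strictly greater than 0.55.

k = 16

After k detections and 0 misses the posterior is Beta(4+k, 16), with mean (4+k)/(4+16+k).
Set (4+k)/(20+k) > 0.55 and solve: k > (0.55·20 − 4)/(1 − 0.55) = 15.556.
The smallest integer exceeding 15.556 is 16.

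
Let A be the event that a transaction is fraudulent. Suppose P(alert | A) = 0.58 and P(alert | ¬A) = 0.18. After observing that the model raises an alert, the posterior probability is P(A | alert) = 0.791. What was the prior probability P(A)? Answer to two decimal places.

In odds form, posterior odds = prior odds × likelihood ratio, so prior odds = posterior odds ÷ LR.
Posterior odds = 0.791/(1−0.791) = 3.7847. LR = 0.58/0.18 = 3.2222.
Prior odds = 3.7847/3.2222 = 1.1746, so P(A) = 1.1746/(1+1.1746) ≈ 0.54.

P(A) = 0.54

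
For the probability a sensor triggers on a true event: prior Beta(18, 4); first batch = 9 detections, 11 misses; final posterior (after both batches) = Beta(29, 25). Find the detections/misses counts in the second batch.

Sequential conjugate updates are equivalent to a single update on the pooled data, so total successes = posterior α − prior α and total failures = posterior β − prior β.
Total across both batches: 29−18=11 detections, 25−4=21 misses.
Subtract the first batch: 11−9=2 detections and 21−11=10 misses.

2 detections and 10 misses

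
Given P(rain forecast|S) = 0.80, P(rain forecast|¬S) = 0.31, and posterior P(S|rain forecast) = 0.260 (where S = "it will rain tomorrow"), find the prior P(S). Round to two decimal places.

P(S) = 0.12

Bayes' rule in odds form gives O(S|E) = O(S)·[P(E|S)/P(E|¬S)], hence O(S) = O(S|E)/LR.
Posterior odds = 0.260/(1−0.260) = 0.3514. LR = 0.80/0.31 = 2.5806.
Prior odds = 0.3514/2.5806 = 0.1362, so P(S) = 0.1362/(1+0.1362) ≈ 0.12.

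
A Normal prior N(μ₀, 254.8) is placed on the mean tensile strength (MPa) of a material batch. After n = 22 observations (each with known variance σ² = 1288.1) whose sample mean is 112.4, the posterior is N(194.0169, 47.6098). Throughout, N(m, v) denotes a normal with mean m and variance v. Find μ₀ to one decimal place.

μ₀ = 549.2

With known observation variance, the Normal–Normal posterior has precision τ_n = τ₀ + n/σ² and mean μ_n = (τ₀μ₀ + (n/σ²)x̄)/τ_n.
Here τ₀ = 1/254.8 = 0.003925 and τ_data = 22/1288.1 = 0.017079, so τ_n = 0.021004.
Rearranging for μ₀: μ₀ = (μ_n·τ_n − τ_data·x̄)/τ₀ = (194.0169·0.021004 − 0.017079·112.4) / 0.003925 = 2.155451/0.003925 ≈ 549.2.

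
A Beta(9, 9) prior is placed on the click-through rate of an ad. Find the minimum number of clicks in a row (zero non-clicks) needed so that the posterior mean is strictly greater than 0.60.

After k clicks and 0 non-clicks the posterior is Beta(9+k, 9), with mean (9+k)/(9+9+k).
Set (9+k)/(18+k) > 0.60 and solve: k > (0.60·18 − 9)/(1 − 0.60) = 4.500.
The smallest integer exceeding 4.500 is 5.

k = 5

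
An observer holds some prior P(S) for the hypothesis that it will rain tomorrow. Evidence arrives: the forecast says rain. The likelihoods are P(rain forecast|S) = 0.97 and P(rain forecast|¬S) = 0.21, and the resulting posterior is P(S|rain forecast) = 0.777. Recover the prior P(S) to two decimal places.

P(S) = 0.43

Bayes' rule in odds form gives O(S|E) = O(S)·[P(E|S)/P(E|¬S)], hence O(S) = O(S|E)/LR.
Posterior odds = 0.777/(1−0.777) = 3.4843. LR = 0.97/0.21 = 4.6190.
Prior odds = 3.4843/4.6190 = 0.7543, so P(S) = 0.7543/(1+0.7543) ≈ 0.43.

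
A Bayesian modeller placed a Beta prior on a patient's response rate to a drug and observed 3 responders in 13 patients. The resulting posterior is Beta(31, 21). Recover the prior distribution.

A Beta(a, b) prior with s successes and f failures in binomial data gives a Beta(a+s, b+f) posterior.
Subtract the data counts: 31−3=28, 21−10=11.

Beta(28, 11)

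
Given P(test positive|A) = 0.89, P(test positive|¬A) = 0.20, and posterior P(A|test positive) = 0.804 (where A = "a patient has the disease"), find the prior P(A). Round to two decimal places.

P(A) = 0.48

Bayes' rule in odds form gives O(A|E) = O(A)·[P(E|A)/P(E|¬A)], hence O(A) = O(A|E)/LR.
Posterior odds = 0.804/(1−0.804) = 4.1020. LR = 0.89/0.20 = 4.4500.
Prior odds = 4.1020/4.4500 = 0.9218, so P(A) = 0.9218/(1+0.9218) ≈ 0.48.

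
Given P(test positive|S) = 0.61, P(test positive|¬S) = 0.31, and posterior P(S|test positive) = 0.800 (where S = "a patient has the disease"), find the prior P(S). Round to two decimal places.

Bayes' rule in odds form gives O(S|E) = O(S)·[P(E|S)/P(E|¬S)], hence O(S) = O(S|E)/LR.
Posterior odds = 0.800/(1−0.800) = 4.0000. LR = 0.61/0.31 = 1.9677.
Prior odds = 4.0000/1.9677 = 2.0328, so P(S) = 2.0328/(1+2.0328) ≈ 0.67.

P(S) = 0.67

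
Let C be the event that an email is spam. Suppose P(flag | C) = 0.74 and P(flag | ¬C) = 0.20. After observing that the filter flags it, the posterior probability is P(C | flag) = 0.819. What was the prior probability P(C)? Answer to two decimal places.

In odds form, posterior odds = prior odds × likelihood ratio, so prior odds = posterior odds ÷ LR.
Posterior odds = 0.819/(1−0.819) = 4.5249. LR = 0.74/0.20 = 3.7000.
Prior odds = 4.5249/3.7000 = 1.2229, so P(C) = 1.2229/(1+1.2229) ≈ 0.55.

P(C) = 0.55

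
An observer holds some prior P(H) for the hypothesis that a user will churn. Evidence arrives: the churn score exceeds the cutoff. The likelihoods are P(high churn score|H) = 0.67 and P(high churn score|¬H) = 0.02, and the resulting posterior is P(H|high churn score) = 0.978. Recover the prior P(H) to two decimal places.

P(H) = 0.57

In odds form, posterior odds = prior odds × likelihood ratio, so prior odds = posterior odds ÷ LR.
Posterior odds = 0.978/(1−0.978) = 44.4545. LR = 0.67/0.02 = 33.5000.
Prior odds = 44.4545/33.5000 = 1.3270, so P(H) = 1.3270/(1+1.3270) ≈ 0.57.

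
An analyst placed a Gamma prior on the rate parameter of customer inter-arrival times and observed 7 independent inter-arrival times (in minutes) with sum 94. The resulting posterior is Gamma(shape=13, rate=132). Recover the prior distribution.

For an exponential likelihood with a Gamma(α, β) prior on the rate, n observations with total T give posterior Gamma(α+n, β+T).
So α = 13 − 7 = 6 and β = 132 − 94 = 38.

Gamma(shape=6, rate=38)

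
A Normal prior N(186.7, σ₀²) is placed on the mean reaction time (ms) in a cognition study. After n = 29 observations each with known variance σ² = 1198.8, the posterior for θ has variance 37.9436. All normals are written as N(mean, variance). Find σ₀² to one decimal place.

For the Normal–Normal model with known σ², precisions add: τ_n = τ₀ + n/σ².
So 1/σ₀² = 1/37.9436 − 29/1198.8 = 0.026355 − 0.024191 = 0.002164.
Hence σ₀² = 1/0.002164 ≈ 462.1.

σ₀² = 462.1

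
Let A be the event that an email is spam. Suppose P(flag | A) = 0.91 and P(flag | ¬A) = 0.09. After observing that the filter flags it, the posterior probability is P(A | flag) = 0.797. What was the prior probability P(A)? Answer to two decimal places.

P(A) = 0.28

In odds form, posterior odds = prior odds × likelihood ratio, so prior odds = posterior odds ÷ LR.
Posterior odds = 0.797/(1−0.797) = 3.9261. LR = 0.91/0.09 = 10.1111.
Prior odds = 3.9261/10.1111 = 0.3883, so P(A) = 0.3883/(1+0.3883) ≈ 0.28.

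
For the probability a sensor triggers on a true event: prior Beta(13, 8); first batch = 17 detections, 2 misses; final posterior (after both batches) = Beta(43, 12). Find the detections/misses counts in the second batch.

Because Beta–binomial updating is additive in the counts, the combined data contributed (α_post−α_prior, β_post−β_prior) successes and failures.
Total across both batches: 43−13=30 detections, 12−8=4 misses.
Subtract the first batch: 30−17=13 detections and 4−2=2 misses.

13 detections and 2 misses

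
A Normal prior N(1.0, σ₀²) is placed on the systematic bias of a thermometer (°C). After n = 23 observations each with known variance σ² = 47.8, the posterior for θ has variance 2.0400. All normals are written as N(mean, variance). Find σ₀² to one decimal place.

σ₀² = 110.8

Posterior precision equals prior precision plus data precision: 1/σ_n² = 1/σ₀² + n/σ².
So 1/σ₀² = 1/2.0400 − 23/47.8 = 0.490196 − 0.481172 = 0.009024.
Hence σ₀² = 1/0.009024 ≈ 110.8.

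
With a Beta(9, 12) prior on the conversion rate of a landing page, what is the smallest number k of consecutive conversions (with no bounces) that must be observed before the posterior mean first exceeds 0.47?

k = 2

After k conversions and 0 bounces the posterior is Beta(9+k, 12), with mean (9+k)/(9+12+k).
Set (9+k)/(21+k) > 0.47 and solve: k > (0.47·21 − 9)/(1 − 0.47) = 1.642.
The smallest integer exceeding 1.642 is 2.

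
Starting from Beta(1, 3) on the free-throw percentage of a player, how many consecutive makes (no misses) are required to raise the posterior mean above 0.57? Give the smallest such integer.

k = 3

After k makes and 0 misses the posterior is Beta(1+k, 3), with mean (1+k)/(1+3+k).
Set (1+k)/(4+k) > 0.57 and solve: k > (0.57·4 − 1)/(1 − 0.57) = 2.977.
The smallest integer exceeding 2.977 is 3.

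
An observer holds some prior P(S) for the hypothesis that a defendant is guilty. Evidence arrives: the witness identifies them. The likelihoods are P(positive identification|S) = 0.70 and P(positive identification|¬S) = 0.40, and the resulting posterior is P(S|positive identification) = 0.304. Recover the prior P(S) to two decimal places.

In odds form, posterior odds = prior odds × likelihood ratio, so prior odds = posterior odds ÷ LR.
Posterior odds = 0.304/(1−0.304) = 0.4368. LR = 0.70/0.40 = 1.7500.
Prior odds = 0.4368/1.7500 = 0.2496, so P(S) = 0.2496/(1+0.2496) ≈ 0.20.

P(S) = 0.20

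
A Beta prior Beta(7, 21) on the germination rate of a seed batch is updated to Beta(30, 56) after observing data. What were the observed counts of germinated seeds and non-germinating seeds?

23 germinated seeds and 35 non-germinating seeds

Beta is conjugate to the binomial likelihood: posterior = Beta(α+s, β+f).
Match parameters: s=30−7=23, f=56−21=35.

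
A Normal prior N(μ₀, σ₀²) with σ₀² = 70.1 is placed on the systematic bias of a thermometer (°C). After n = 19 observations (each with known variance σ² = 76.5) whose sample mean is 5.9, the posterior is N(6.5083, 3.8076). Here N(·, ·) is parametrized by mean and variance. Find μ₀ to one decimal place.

μ₀ = 17.1

With known observation variance, the Normal–Normal posterior has precision τ_n = τ₀ + n/σ² and mean μ_n = (τ₀μ₀ + (n/σ²)x̄)/τ_n.
Here τ₀ = 1/70.1 = 0.014265 and τ_data = 19/76.5 = 0.248366, so τ_n = 0.262631.
Rearranging for μ₀: μ₀ = (μ_n·τ_n − τ_data·x̄)/τ₀ = (6.5083·0.262631 − 0.248366·5.9) / 0.014265 = 0.243922/0.014265 ≈ 17.1.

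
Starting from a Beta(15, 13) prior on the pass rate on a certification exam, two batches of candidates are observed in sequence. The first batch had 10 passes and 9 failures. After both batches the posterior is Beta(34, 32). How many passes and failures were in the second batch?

9 passes and 10 failures

Because Beta–binomial updating is additive in the counts, the combined data contributed (α_post−α_prior, β_post−β_prior) successes and failures.
Total across both batches: 34−15=19 passes, 32−13=19 failures.
Subtract the first batch: 19−10=9 passes and 19−9=10 failures.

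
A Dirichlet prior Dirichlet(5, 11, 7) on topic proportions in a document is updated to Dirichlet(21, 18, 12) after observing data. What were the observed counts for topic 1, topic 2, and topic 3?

For a Dirichlet(α) prior with multinomial counts c, the posterior is Dirichlet(α + c) componentwise.
Counts are posterior − prior componentwise: 21−5=16, 18−11=7, 12−7=5.

counts (16, 7, 5)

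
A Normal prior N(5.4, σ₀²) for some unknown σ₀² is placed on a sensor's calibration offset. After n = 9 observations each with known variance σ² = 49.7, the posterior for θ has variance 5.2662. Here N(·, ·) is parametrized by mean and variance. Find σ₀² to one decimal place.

σ₀² = 113.6

Posterior precision equals prior precision plus data precision: 1/σ_n² = 1/σ₀² + n/σ².
So 1/σ₀² = 1/5.2662 − 9/49.7 = 0.189890 − 0.181087 = 0.008803.
Hence σ₀² = 1/0.008803 ≈ 113.6.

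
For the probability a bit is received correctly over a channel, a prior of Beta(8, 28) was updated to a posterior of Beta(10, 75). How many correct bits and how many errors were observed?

2 correct bits and 47 errors

Beta is conjugate to the binomial likelihood: posterior = Beta(a+s, b+f).
So s = 10 − 8 = 2 and f = 75 − 28 = 47.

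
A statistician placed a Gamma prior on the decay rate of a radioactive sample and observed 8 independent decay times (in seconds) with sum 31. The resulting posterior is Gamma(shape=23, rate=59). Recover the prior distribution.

Gamma–exponential conjugacy: posterior shape = α + n, posterior rate = β + Σtᵢ.
So α = 23 − 8 = 15 and β = 59 − 31 = 28.

Gamma(shape=15, rate=28)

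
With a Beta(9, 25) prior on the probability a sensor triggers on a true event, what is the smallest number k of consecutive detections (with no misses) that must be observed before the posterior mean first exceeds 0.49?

k = 16

After k detections and 0 misses the posterior is Beta(9+k, 25), with mean (9+k)/(9+25+k).
Set (9+k)/(34+k) > 0.49 and solve: k > (0.49·34 − 9)/(1 − 0.49) = 15.020.
The smallest integer exceeding 15.020 is 16, and checking k=16: (25)/(50) = 0.5000 > 0.49.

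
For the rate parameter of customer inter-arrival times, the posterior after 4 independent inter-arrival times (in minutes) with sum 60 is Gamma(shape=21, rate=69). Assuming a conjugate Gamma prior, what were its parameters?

For an exponential likelihood with a Gamma(α, β) prior on the rate, n observations with total T give posterior Gamma(α+n, β+T).
So α = 21 − 4 = 17 and β = 69 − 60 = 9.

Gamma(shape=17, rate=9)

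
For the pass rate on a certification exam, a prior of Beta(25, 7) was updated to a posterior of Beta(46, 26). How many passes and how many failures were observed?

Beta is conjugate to the binomial likelihood: posterior = Beta(α+s, β+f).
Match parameters: s=46−25=21, f=26−7=19.

21 passes and 19 failures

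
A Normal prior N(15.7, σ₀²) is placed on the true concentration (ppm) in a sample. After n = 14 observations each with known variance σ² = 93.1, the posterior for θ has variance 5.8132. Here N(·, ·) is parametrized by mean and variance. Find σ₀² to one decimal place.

For the Normal–Normal model with known σ², precisions add: τ_n = τ₀ + n/σ².
So 1/σ₀² = 1/5.8132 − 14/93.1 = 0.172022 − 0.150376 = 0.021646.
Hence σ₀² = 1/0.021646 ≈ 46.2.

σ₀² = 46.2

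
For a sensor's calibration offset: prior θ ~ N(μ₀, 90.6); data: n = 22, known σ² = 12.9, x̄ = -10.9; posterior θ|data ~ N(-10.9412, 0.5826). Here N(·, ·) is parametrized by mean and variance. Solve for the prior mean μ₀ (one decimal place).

With known observation variance, the Normal–Normal posterior has precision τ_n = τ₀ + n/σ² and mean μ_n = (τ₀μ₀ + (n/σ²)x̄)/τ_n.
Here τ₀ = 1/90.6 = 0.011038 and τ_data = 22/12.9 = 1.705426, so τ_n = 1.716464.
Rearranging for μ₀: μ₀ = (μ_n·τ_n − τ_data·x̄)/τ₀ = (-10.9412·1.716464 − 1.705426·-10.9) / 0.011038 = -0.191033/0.011038 ≈ -17.3.

μ₀ = -17.3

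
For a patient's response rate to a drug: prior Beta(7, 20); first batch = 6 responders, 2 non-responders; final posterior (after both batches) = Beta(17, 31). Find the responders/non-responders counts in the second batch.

Sequential conjugate updates are equivalent to a single update on the pooled data, so total successes = posterior α − prior α and total failures = posterior β − prior β.
Total across both batches: 17−7=10 responders, 31−20=11 non-responders.
Subtract the first batch: 10−6=4 responders and 11−2=9 non-responders.

4 responders and 9 non-responders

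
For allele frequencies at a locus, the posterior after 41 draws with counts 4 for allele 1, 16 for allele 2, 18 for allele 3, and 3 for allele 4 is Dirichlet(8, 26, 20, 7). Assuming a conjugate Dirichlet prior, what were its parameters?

Dirichlet(4, 10, 2, 4)

For a Dirichlet(α) prior with multinomial counts c, the posterior is Dirichlet(α + c) componentwise.
Subtract each count from the matching posterior parameter: 8−4=4, 26−16=10, 20−18=2, 7−3=4.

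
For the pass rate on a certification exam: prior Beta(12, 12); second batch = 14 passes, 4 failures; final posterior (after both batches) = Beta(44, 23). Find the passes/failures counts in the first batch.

Because Beta–binomial updating is additive in the counts, the combined data contributed (α_post−α_prior, β_post−β_prior) successes and failures.
Total across both batches: 44−12=32 passes, 23−12=11 failures.
Subtract the second batch: 32−14=18 passes and 11−4=7 failures.

18 passes and 7 failures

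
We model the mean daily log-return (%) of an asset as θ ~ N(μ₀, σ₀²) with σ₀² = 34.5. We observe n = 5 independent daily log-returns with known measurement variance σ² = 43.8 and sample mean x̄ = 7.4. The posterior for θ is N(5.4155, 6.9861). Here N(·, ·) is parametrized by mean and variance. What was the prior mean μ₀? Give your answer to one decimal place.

μ₀ = -2.4

With known observation variance, the Normal–Normal posterior has precision τ_n = τ₀ + n/σ² and mean μ_n = (τ₀μ₀ + (n/σ²)x̄)/τ_n.
Here τ₀ = 1/34.5 = 0.028986 and τ_data = 5/43.8 = 0.114155, so τ_n = 0.143141.
Rearranging for μ₀: μ₀ = (μ_n·τ_n − τ_data·x̄)/τ₀ = (5.4155·0.143141 − 0.114155·7.4) / 0.028986 = -0.069567/0.028986 ≈ -2.4.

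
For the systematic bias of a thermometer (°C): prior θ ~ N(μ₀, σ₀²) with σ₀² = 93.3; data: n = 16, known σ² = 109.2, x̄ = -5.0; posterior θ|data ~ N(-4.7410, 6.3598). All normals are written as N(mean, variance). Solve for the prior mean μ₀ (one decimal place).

With known observation variance, the Normal–Normal posterior has precision τ_n = τ₀ + n/σ² and mean μ_n = (τ₀μ₀ + (n/σ²)x̄)/τ_n.
Here τ₀ = 1/93.3 = 0.010718 and τ_data = 16/109.2 = 0.146520, so τ_n = 0.157238.
Rearranging for μ₀: μ₀ = (μ_n·τ_n − τ_data·x̄)/τ₀ = (-4.7410·0.157238 − 0.146520·-5.0) / 0.010718 = -0.012865/0.010718 ≈ -1.2.

μ₀ = -1.2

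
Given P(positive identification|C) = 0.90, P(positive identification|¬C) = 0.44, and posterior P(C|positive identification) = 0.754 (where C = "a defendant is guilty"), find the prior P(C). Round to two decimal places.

P(C) = 0.60

Bayes' rule in odds form gives O(C|E) = O(C)·[P(E|C)/P(E|¬C)], hence O(C) = O(C|E)/LR.
Posterior odds = 0.754/(1−0.754) = 3.0650. LR = 0.90/0.44 = 2.0455.
Prior odds = 3.0650/2.0455 = 1.4984, so P(C) = 1.4984/(1+1.4984) ≈ 0.60.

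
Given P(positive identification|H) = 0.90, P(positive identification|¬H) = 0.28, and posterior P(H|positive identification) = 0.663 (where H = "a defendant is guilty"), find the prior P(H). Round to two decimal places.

P(H) = 0.38

In odds form, posterior odds = prior odds × likelihood ratio, so prior odds = posterior odds ÷ LR.
Posterior odds = 0.663/(1−0.663) = 1.9674. LR = 0.90/0.28 = 3.2143.
Prior odds = 1.9674/3.2143 = 0.6121, so P(H) = 0.6121/(1+0.6121) ≈ 0.38.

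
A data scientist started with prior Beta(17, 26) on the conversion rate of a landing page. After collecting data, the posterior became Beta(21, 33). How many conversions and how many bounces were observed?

4 conversions and 7 bounces

Beta is conjugate to the binomial likelihood: posterior = Beta(α+s, β+f).
So s = 21 − 17 = 4 and f = 33 − 26 = 7.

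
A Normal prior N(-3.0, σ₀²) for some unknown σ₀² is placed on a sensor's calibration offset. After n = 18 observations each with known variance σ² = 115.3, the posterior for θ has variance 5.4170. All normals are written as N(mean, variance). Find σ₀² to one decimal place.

σ₀² = 35.1

Posterior precision equals prior precision plus data precision: 1/σ_n² = 1/σ₀² + n/σ².
So 1/σ₀² = 1/5.4170 − 18/115.3 = 0.184604 − 0.156114 = 0.028490.
Hence σ₀² = 1/0.028490 ≈ 35.1.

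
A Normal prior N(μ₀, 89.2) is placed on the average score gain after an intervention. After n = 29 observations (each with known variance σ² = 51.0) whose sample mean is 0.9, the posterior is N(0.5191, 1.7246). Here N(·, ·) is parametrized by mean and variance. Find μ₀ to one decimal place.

μ₀ = -18.8

With known observation variance, the Normal–Normal posterior has precision τ_n = τ₀ + n/σ² and mean μ_n = (τ₀μ₀ + (n/σ²)x̄)/τ_n.
Here τ₀ = 1/89.2 = 0.011211 and τ_data = 29/51.0 = 0.568627, so τ_n = 0.579838.
Rearranging for μ₀: μ₀ = (μ_n·τ_n − τ_data·x̄)/τ₀ = (0.5191·0.579838 − 0.568627·0.9) / 0.011211 = -0.210770/0.011211 ≈ -18.8.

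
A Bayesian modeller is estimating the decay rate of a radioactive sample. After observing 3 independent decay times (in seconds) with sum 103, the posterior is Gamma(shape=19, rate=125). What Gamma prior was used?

Gamma–exponential conjugacy: posterior shape = α + n, posterior rate = β + Σtᵢ.
So α = 19 − 3 = 16 and β = 125 − 103 = 22.

Gamma(shape=16, rate=22)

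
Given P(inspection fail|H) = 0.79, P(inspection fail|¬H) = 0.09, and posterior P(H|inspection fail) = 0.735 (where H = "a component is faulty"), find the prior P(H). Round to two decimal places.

In odds form, posterior odds = prior odds × likelihood ratio, so prior odds = posterior odds ÷ LR.
Posterior odds = 0.735/(1−0.735) = 2.7736. LR = 0.79/0.09 = 8.7778.
Prior odds = 2.7736/8.7778 = 0.3160, so P(H) = 0.3160/(1+0.3160) ≈ 0.24.

P(H) = 0.24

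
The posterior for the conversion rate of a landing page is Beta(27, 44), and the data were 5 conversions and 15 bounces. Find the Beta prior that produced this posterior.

Beta is conjugate to the binomial likelihood: posterior = Beta(α+s, β+f).
Subtract the data counts: 27−5=22, 44−15=29.

Beta(22, 29)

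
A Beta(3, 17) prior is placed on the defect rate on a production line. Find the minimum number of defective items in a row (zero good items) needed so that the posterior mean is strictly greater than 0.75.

k = 49

After k defective items and 0 good items the posterior is Beta(3+k, 17), with mean (3+k)/(3+17+k).
Set (3+k)/(20+k) > 0.75 and solve: k > (0.75·20 − 3)/(1 − 0.75) = 48.000.
The smallest integer exceeding 48.000 is 49, and checking k=49: (52)/(69) = 0.7536 > 0.75.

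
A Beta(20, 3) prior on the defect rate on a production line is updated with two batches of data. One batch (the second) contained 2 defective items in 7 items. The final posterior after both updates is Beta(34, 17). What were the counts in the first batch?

12 defective items and 9 good items

Sequential conjugate updates are equivalent to a single update on the pooled data, so total successes = posterior α − prior α and total failures = posterior β − prior β.
Total across both batches: 34−20=14 defective items, 17−3=14 good items.
Subtract the second batch: 14−2=12 defective items and 14−5=9 good items.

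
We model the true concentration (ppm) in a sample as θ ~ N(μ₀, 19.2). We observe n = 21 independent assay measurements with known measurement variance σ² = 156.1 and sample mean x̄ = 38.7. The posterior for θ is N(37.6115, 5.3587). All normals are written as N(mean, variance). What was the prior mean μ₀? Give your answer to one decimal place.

The posterior mean is a precision-weighted average: μ_n = (τ₀μ₀ + τ_data·x̄)/(τ₀+τ_data), with τ₀=1/σ₀² and τ_data=n/σ².
Here τ₀ = 1/19.2 = 0.052083 and τ_data = 21/156.1 = 0.134529, so τ_n = 0.186612.
Rearranging for μ₀: μ₀ = (μ_n·τ_n − τ_data·x̄)/τ₀ = (37.6115·0.186612 − 0.134529·38.7) / 0.052083 = 1.812485/0.052083 ≈ 34.8.

μ₀ = 34.8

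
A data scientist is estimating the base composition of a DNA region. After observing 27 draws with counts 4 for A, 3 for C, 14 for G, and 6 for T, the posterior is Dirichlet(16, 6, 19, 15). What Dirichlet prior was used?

For a Dirichlet(α) prior with multinomial counts c, the posterior is Dirichlet(α + c) componentwise.
Subtract each count from the matching posterior parameter: 16−4=12, 6−3=3, 19−14=5, 15−6=9.

Dirichlet(12, 3, 5, 9)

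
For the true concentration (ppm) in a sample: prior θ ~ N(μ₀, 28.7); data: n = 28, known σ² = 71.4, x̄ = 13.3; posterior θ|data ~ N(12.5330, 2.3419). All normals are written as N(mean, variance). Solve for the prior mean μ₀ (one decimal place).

μ₀ = 3.9

The posterior mean is a precision-weighted average: μ_n = (τ₀μ₀ + τ_data·x̄)/(τ₀+τ_data), with τ₀=1/σ₀² and τ_data=n/σ².
Here τ₀ = 1/28.7 = 0.034843 and τ_data = 28/71.4 = 0.392157, so τ_n = 0.427000.
Rearranging for μ₀: μ₀ = (μ_n·τ_n − τ_data·x̄)/τ₀ = (12.5330·0.427000 − 0.392157·13.3) / 0.034843 = 0.135903/0.034843 ≈ 3.9.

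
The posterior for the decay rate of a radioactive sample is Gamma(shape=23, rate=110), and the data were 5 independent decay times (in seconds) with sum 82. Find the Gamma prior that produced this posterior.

Gamma–exponential conjugacy: posterior shape = α + n, posterior rate = β + Σtᵢ.
So α = 23 − 5 = 18 and β = 110 − 82 = 28.

Gamma(shape=18, rate=28)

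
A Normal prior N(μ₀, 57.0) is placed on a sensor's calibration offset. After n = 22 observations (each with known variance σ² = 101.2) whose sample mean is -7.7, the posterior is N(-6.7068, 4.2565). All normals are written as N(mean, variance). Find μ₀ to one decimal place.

μ₀ = 5.6

The posterior mean is a precision-weighted average: μ_n = (τ₀μ₀ + τ_data·x̄)/(τ₀+τ_data), with τ₀=1/σ₀² and τ_data=n/σ².
Here τ₀ = 1/57.0 = 0.017544 and τ_data = 22/101.2 = 0.217391, so τ_n = 0.234935.
Rearranging for μ₀: μ₀ = (μ_n·τ_n − τ_data·x̄)/τ₀ = (-6.7068·0.234935 − 0.217391·-7.7) / 0.017544 = 0.098249/0.017544 ≈ 5.6.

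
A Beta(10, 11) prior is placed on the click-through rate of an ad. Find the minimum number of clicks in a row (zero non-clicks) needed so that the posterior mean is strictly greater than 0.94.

After k clicks and 0 non-clicks the posterior is Beta(10+k, 11), with mean (10+k)/(10+11+k).
Set (10+k)/(21+k) > 0.94 and solve: k > (0.94·21 − 10)/(1 − 0.94) = 162.333.
The smallest integer exceeding 162.333 is 163, and checking k=163: (173)/(184) = 0.9402 > 0.94.

k = 163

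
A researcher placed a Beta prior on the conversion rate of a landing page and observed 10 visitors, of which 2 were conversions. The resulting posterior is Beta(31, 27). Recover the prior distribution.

Beta(29, 19)

A Beta(a, b) prior with s successes and f failures in binomial data gives a Beta(a+s, b+f) posterior.
Subtract the data counts: 31−2=29, 27−8=19.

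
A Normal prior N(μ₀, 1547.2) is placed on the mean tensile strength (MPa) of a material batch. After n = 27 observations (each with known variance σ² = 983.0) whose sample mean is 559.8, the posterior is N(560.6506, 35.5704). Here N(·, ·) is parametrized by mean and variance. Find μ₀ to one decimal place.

The posterior mean is a precision-weighted average: μ_n = (τ₀μ₀ + τ_data·x̄)/(τ₀+τ_data), with τ₀=1/σ₀² and τ_data=n/σ².
Here τ₀ = 1/1547.2 = 0.000646 and τ_data = 27/983.0 = 0.027467, so τ_n = 0.028113.
Rearranging for μ₀: μ₀ = (μ_n·τ_n − τ_data·x̄)/τ₀ = (560.6506·0.028113 − 0.027467·559.8) / 0.000646 = 0.385544/0.000646 ≈ 596.8.

μ₀ = 596.8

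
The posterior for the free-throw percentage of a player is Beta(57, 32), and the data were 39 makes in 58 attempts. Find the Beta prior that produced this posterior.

Beta(18, 13)

Beta is conjugate to the binomial likelihood: posterior = Beta(α+s, β+f).
So α = 57 − 39 = 18 and β = 32 − 19 = 13.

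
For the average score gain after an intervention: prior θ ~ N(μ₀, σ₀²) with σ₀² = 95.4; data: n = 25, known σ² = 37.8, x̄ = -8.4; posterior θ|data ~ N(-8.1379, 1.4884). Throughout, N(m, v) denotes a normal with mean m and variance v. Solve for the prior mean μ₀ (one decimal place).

μ₀ = 8.4

With known observation variance, the Normal–Normal posterior has precision τ_n = τ₀ + n/σ² and mean μ_n = (τ₀μ₀ + (n/σ²)x̄)/τ_n.
Here τ₀ = 1/95.4 = 0.010482 and τ_data = 25/37.8 = 0.661376, so τ_n = 0.671858.
Rearranging for μ₀: μ₀ = (μ_n·τ_n − τ_data·x̄)/τ₀ = (-8.1379·0.671858 − 0.661376·-8.4) / 0.010482 = 0.088045/0.010482 ≈ 8.4.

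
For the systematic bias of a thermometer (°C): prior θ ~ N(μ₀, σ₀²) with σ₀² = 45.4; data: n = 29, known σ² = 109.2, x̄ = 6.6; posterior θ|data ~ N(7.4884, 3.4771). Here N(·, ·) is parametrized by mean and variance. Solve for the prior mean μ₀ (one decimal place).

μ₀ = 18.2

The posterior mean is a precision-weighted average: μ_n = (τ₀μ₀ + τ_data·x̄)/(τ₀+τ_data), with τ₀=1/σ₀² and τ_data=n/σ².
Here τ₀ = 1/45.4 = 0.022026 and τ_data = 29/109.2 = 0.265568, so τ_n = 0.287594.
Rearranging for μ₀: μ₀ = (μ_n·τ_n − τ_data·x̄)/τ₀ = (7.4884·0.287594 − 0.265568·6.6) / 0.022026 = 0.400870/0.022026 ≈ 18.2.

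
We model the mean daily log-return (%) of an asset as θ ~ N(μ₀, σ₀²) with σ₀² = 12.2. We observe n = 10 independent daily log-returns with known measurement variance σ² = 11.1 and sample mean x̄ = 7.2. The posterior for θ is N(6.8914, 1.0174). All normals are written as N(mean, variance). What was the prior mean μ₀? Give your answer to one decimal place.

With known observation variance, the Normal–Normal posterior has precision τ_n = τ₀ + n/σ² and mean μ_n = (τ₀μ₀ + (n/σ²)x̄)/τ_n.
Here τ₀ = 1/12.2 = 0.081967 and τ_data = 10/11.1 = 0.900901, so τ_n = 0.982868.
Rearranging for μ₀: μ₀ = (μ_n·τ_n − τ_data·x̄)/τ₀ = (6.8914·0.982868 − 0.900901·7.2) / 0.081967 = 0.286849/0.081967 ≈ 3.5.

μ₀ = 3.5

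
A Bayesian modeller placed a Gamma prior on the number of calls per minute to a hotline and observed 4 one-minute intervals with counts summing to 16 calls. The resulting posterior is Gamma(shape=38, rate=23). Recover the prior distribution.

A Gamma(α, β) prior (rate parametrization) on a Poisson rate with n observations summing to S gives posterior Gamma(α+S, β+n).
So α = 38 − 16 = 22 and β = 23 − 4 = 19.

Gamma(shape=22, rate=19)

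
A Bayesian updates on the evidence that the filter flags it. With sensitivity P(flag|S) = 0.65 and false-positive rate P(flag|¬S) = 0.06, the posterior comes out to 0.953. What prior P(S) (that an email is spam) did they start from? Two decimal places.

Bayes' rule in odds form gives O(S|E) = O(S)·[P(E|S)/P(E|¬S)], hence O(S) = O(S|E)/LR.
Posterior odds = 0.953/(1−0.953) = 20.2766. LR = 0.65/0.06 = 10.8333.
Prior odds = 20.2766/10.8333 = 1.8717, so P(S) = 1.8717/(1+1.8717) ≈ 0.65.

P(S) = 0.65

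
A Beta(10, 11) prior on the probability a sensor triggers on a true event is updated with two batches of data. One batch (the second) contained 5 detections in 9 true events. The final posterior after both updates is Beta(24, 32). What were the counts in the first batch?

9 detections and 17 misses

Sequential conjugate updates are equivalent to a single update on the pooled data, so total successes = posterior α − prior α and total failures = posterior β − prior β.
Total across both batches: 24−10=14 detections, 32−11=21 misses.
Subtract the second batch: 14−5=9 detections and 21−4=17 misses.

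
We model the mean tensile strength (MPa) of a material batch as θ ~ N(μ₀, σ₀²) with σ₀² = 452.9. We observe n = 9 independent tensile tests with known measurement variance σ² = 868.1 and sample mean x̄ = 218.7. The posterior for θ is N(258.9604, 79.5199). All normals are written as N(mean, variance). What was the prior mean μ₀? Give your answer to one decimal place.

μ₀ = 448.0

The posterior mean is a precision-weighted average: μ_n = (τ₀μ₀ + τ_data·x̄)/(τ₀+τ_data), with τ₀=1/σ₀² and τ_data=n/σ².
Here τ₀ = 1/452.9 = 0.002208 and τ_data = 9/868.1 = 0.010367, so τ_n = 0.012575.
Rearranging for μ₀: μ₀ = (μ_n·τ_n − τ_data·x̄)/τ₀ = (258.9604·0.012575 − 0.010367·218.7) / 0.002208 = 0.989164/0.002208 ≈ 448.0.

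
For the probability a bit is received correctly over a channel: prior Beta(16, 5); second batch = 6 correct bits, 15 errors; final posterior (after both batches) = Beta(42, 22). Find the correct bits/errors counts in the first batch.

20 correct bits and 2 errors

Because Beta–binomial updating is additive in the counts, the combined data contributed (α_post−α_prior, β_post−β_prior) successes and failures.
Total across both batches: 42−16=26 correct bits, 22−5=17 errors.
Subtract the second batch: 26−6=20 correct bits and 17−15=2 errors.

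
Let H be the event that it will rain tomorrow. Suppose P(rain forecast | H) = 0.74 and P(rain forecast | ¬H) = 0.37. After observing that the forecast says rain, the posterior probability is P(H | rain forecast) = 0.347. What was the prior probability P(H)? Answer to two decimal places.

P(H) = 0.21

Bayes' rule in odds form gives O(H|E) = O(H)·[P(E|H)/P(E|¬H)], hence O(H) = O(H|E)/LR.
Posterior odds = 0.347/(1−0.347) = 0.5314. LR = 0.74/0.37 = 2.0000.
Prior odds = 0.5314/2.0000 = 0.2657, so P(H) = 0.2657/(1+0.2657) ≈ 0.21.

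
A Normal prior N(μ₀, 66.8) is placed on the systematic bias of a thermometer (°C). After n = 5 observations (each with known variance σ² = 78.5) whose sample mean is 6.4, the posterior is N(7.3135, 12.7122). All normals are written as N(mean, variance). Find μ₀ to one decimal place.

With known observation variance, the Normal–Normal posterior has precision τ_n = τ₀ + n/σ² and mean μ_n = (τ₀μ₀ + (n/σ²)x̄)/τ_n.
Here τ₀ = 1/66.8 = 0.014970 and τ_data = 5/78.5 = 0.063694, so τ_n = 0.078664.
Rearranging for μ₀: μ₀ = (μ_n·τ_n − τ_data·x̄)/τ₀ = (7.3135·0.078664 − 0.063694·6.4) / 0.014970 = 0.167668/0.014970 ≈ 11.2.

μ₀ = 11.2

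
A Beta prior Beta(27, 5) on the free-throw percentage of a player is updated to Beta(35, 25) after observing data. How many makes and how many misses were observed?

A Beta(a, b) prior with s successes and f failures in binomial data gives a Beta(a+s, b+f) posterior.
Match parameters: s=35−27=8, f=25−5=20.

8 makes and 20 misses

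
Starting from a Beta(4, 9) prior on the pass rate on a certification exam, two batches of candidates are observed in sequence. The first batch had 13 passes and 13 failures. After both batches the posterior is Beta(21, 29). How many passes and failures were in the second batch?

Because Beta–binomial updating is additive in the counts, the combined data contributed (α_post−α_prior, β_post−β_prior) successes and failures.
Total across both batches: 21−4=17 passes, 29−9=20 failures.
Subtract the first batch: 17−13=4 passes and 20−13=7 failures.

4 passes and 7 failures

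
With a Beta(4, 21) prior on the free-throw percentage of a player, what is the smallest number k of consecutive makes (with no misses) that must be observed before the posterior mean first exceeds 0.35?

After k makes and 0 misses the posterior is Beta(4+k, 21), with mean (4+k)/(4+21+k).
Set (4+k)/(25+k) > 0.35 and solve: k > (0.35·25 − 4)/(1 − 0.35) = 7.308.
The smallest integer exceeding 7.308 is 8.

k = 8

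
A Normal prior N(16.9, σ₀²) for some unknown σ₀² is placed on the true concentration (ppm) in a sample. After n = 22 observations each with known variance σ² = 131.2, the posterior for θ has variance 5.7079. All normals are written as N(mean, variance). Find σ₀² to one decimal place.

Posterior precision equals prior precision plus data precision: 1/σ_n² = 1/σ₀² + n/σ².
So 1/σ₀² = 1/5.7079 − 22/131.2 = 0.175196 − 0.167683 = 0.007513.
Hence σ₀² = 1/0.007513 ≈ 133.1.

σ₀² = 133.1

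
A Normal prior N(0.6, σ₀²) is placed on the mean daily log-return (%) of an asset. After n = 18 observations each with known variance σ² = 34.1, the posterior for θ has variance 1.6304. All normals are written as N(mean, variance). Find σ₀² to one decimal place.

σ₀² = 11.7

For the Normal–Normal model with known σ², precisions add: τ_n = τ₀ + n/σ².
So 1/σ₀² = 1/1.6304 − 18/34.1 = 0.613346 − 0.527859 = 0.085487.
Hence σ₀² = 1/0.085487 ≈ 11.7.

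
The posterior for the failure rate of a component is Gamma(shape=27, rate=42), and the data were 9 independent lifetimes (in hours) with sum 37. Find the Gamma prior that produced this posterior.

Gamma(shape=18, rate=5)

Gamma–exponential conjugacy: posterior shape = α + n, posterior rate = β + Σtᵢ.
So α = 27 − 9 = 18 and β = 42 − 37 = 5.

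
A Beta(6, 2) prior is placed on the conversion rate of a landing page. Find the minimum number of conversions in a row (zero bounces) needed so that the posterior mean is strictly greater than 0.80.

After k conversions and 0 bounces the posterior is Beta(6+k, 2), with mean (6+k)/(6+2+k).
Set (6+k)/(8+k) > 0.80 and solve: k > (0.80·8 − 6)/(1 − 0.80) = 2.000.
The smallest integer exceeding 2.000 is 3.

k = 3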